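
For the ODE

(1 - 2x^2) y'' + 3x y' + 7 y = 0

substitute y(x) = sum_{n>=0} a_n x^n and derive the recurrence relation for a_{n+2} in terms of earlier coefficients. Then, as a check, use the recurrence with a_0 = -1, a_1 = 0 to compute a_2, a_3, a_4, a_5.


Substitute y = sum_n a_n x^n.
(1 - 2 x^2) y'' contributes (n+2)(n+1) a_{n+2} - 2 n(n-1) a_n at x^n.
3 x y'(x) contributes 3 n a_n at x^n.
7 y(x) contributes 7 a_n at x^n.
Matching x^n: (n+2)(n+1) a_{n+2} + (-2 n(n-1) + 3 n + 7) a_n = 0.
Thus a_{n+2} = (2 n(n-1) - 3 n - 7) / ((n+1)(n+2)) * a_n.

Check with a_0 = -1, a_1 = 0 (apply the recurrence for n = 0, 1, 2, 3): a_0 = -1, a_1 = 0, a_2 = 7/2, a_3 = 0, a_4 = -21/8, a_5 = 0.

a_(n+2) = (2 n(n-1) - 3 n - 7) / ((n+1)(n+2)) * a_n; check: a_0 = -1, a_1 = 0, a_2 = 7/2, a_3 = 0, a_4 = -21/8, a_5 = 0


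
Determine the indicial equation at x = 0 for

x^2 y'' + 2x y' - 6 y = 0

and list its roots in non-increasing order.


Divide by x^2 to reach normal form y'' + P_1(x) y' + P_2(x) y = 0 with P_1(x) = 2/x and P_2(x) = -6/x^2.
x = 0 is a singular point because the y'-coefficient 2/x has a pole at x = 0 and the y-coefficient -6/x^2 has a pole at x = 0.
It is a regular singular point because x P_1(x) = p(x) = 2 and x^2 P_2(x) = q(x) = -6 are polynomials, hence analytic at x = 0.
p(0) = 2,  q(0) = -6.
Indicial equation: r(r-1) + p(0) r + q(0) = 0, i.e. r^2 + (p(0) - 1) r + q(0) = 0, i.e. r^2 + 1 r - 6 = 0.
Discriminant: (1)^2 - 4(-6) = 25, so r = (-1 ± 5)/2.
Solving: r_1 = 2, r_2 = -3.

indicial: r^2 + 1 r - 6 = 0; roots r_1 = 2, r_2 = -3


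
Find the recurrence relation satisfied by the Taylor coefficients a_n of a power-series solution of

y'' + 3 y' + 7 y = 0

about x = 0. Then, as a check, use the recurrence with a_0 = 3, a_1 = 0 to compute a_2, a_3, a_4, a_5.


Substitute y = sum_n a_n x^n.
y''(x) has coefficient (n+2)(n+1) a_{n+2} at x^n;
3 y'(x) has coefficient 3 (n+1) a_{n+1} at x^n;
7 y(x) has coefficient 7 a_n at x^n.
Matching x^n: (n+2)(n+1) a_{n+2} + 3 (n+1) a_{n+1} + 7 a_n = 0.
Thus a_{n+2} = [-3 (n+1) a_{n+1} - 7 a_n] / ((n+1)(n+2)).

Check with a_0 = 3, a_1 = 0 (apply the recurrence for n = 0, 1, 2, 3): a_0 = 3, a_1 = 0, a_2 = -21/2, a_3 = 21/2, a_4 = -7/4, a_5 = -21/8.

a_(n+2) = [-3 (n+1) a_(n+1) - 7 a_n] / ((n+1)(n+2)); check: a_0 = 3, a_1 = 0, a_2 = -21/2, a_3 = 21/2, a_4 = -7/4, a_5 = -21/8


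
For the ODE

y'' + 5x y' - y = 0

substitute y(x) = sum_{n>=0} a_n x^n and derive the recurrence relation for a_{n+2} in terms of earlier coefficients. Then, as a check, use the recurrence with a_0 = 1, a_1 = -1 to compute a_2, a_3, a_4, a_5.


Substitute y = sum_n a_n x^n.
y''(x) has coefficient (n+2)(n+1) a_{n+2} at x^n;
5 x y'(x) has coefficient 5 n a_n at x^n (shift);
-y(x) has coefficient -1 a_n at x^n.
Matching x^n: (n+2)(n+1) a_{n+2} + (5n - 1) a_n = 0.
Thus a_{n+2} = (-5n + 1) / ((n+1)(n+2)) * a_n.

Check with a_0 = 1, a_1 = -1 (apply the recurrence for n = 0, 1, 2, 3): a_0 = 1, a_1 = -1, a_2 = 1/2, a_3 = 2/3, a_4 = -3/8, a_5 = -7/15.

a_(n+2) = (-5n + 1) / ((n+1)(n+2)) * a_n; check: a_0 = 1, a_1 = -1, a_2 = 1/2, a_3 = 2/3, a_4 = -3/8, a_5 = -7/15


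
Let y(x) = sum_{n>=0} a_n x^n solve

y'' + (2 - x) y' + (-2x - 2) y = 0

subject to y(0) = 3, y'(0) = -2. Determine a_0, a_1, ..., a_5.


Ansatz: y(x) = sum_{n>=0} a_n x^n, so y'(x) = sum_{n>=1} n a_n x^(n-1) and y''(x) = sum_{n>=2} n(n-1) a_n x^(n-2).
Substitute into P(x) y'' + Q(x) y' + R(x) y = 0 with P(x) = 1, Q(x) = 2 - x, R(x) = -2x - 2, and match powers of x.
Initial conditions: a_0 = 3, a_1 = -2.
Setting the coefficient of each power of x to zero and solving order by order (substituting the coefficients already found):
  x^0: 2 a_2 + 2 a_1 - 2 a_0 = 0  ->  2 a_2 = -2 a_1 + 2 a_0 = 10  ->  a_2 = 5
  x^1: 6 a_3 + 4 a_2 - 3 a_1 - 2 a_0 = 0  ->  6 a_3 = -4 a_2 + 3 a_1 + 2 a_0 = -20  ->  a_3 = -10/3
  x^2: 12 a_4 + 6 a_3 - 4 a_2 - 2 a_1 = 0  ->  12 a_4 = -6 a_3 + 4 a_2 + 2 a_1 = 36  ->  a_4 = 3
  x^3: 20 a_5 + 8 a_4 - 5 a_3 - 2 a_2 = 0  ->  20 a_5 = -8 a_4 + 5 a_3 + 2 a_2 = -92/3  ->  a_5 = -23/15
Truncated series: y(x) = 3 - 2 x + 5 x^2 - (10/3) x^3 + 3 x^4 - (23/15) x^5 + O(x^6).

a_0 = 3; a_1 = -2; a_2 = 5; a_3 = -10/3; a_4 = 3; a_5 = -23/15


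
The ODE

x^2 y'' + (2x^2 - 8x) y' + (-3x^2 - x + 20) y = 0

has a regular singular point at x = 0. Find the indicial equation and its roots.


Divide by x^2 to reach normal form y'' + P_1(x) y' + P_2(x) y = 0 with P_1(x) = 2 - 8/x and P_2(x) = -3 - 1/x + 20/x^2.
x = 0 is a singular point because the y'-coefficient 2 - 8/x has a pole at x = 0 and the y-coefficient -3 - 1/x + 20/x^2 has a pole at x = 0.
It is a regular singular point because x P_1(x) = p(x) = 2x - 8 and x^2 P_2(x) = q(x) = -3x^2 - x + 20 are polynomials, hence analytic at x = 0.
p(0) = -8,  q(0) = 20.
Indicial equation: r(r-1) + p(0) r + q(0) = 0, i.e. r^2 + (p(0) - 1) r + q(0) = 0, i.e. r^2 - 9 r + 20 = 0.
Discriminant: (-9)^2 - 4(20) = 1, so r = (9 ± 1)/2.
Solving: r_1 = 5, r_2 = 4.

indicial: r^2 - 9 r + 20 = 0; roots r_1 = 5, r_2 = 4


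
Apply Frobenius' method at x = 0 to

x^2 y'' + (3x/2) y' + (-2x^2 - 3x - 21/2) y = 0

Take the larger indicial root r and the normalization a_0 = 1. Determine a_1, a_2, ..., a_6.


Write in Frobenius form y'' + (p(x)/x) y' + (q(x)/x^2) y = 0:
  p(x) = 3/2,  q(x) = -2x^2 - 3x - 21/2.
Indicial equation: r(r-1) + (3/2) r + (-21/2) = 0 -> roots r_1 = 3, r_2 = -7/2.
Take r = r_1 = 3. Let y(x) = x^r sum_{n>=0} a_n x^n with a_0 = 1.
Substitute y = x^r sum a_n x^n and match x^{r+n}. The recurrence is
  D(n) a_n - 3 a_{n-1} - 2 a_{n-2} = 0,  where D(n) = (r+n)(r+n-1) + (3/2)(r+n) + (-21/2).
  a_n = [3 a_{n-1} + 2 a_{n-2}] / D(n).
Since the indicial polynomial factors as (r - r_1)(r - r_2), D(n) = (r_1 + n - r_1)(r_1 + n - r_2) = n(n + 13/2).
Evaluating step by step (a_0 = 1):
  n = 1: D(1) = 1(1 + 13/2) = 15/2; numerator = 3(1) = 3; a_1 = (3)/(15/2) = 2/5
  n = 2: D(2) = 2(2 + 13/2) = 17; numerator = 3(2/5) + 2(1) = 16/5; a_2 = (16/5)/(17) = 16/85
  n = 3: D(3) = 3(3 + 13/2) = 57/2; numerator = 3(16/85) + 2(2/5) = 116/85; a_3 = (116/85)/(57/2) = 232/4845
  n = 4: D(4) = 4(4 + 13/2) = 42; numerator = 3(232/4845) + 2(16/85) = 168/323; a_4 = (168/323)/(42) = 4/323
  n = 5: D(5) = 5(5 + 13/2) = 115/2; numerator = 3(4/323) + 2(232/4845) = 644/4845; a_5 = (644/4845)/(115/2) = 56/24225
  n = 6: D(6) = 6(6 + 13/2) = 75; numerator = 3(56/24225) + 2(4/323) = 256/8075; a_6 = (256/8075)/(75) = 256/605625

r = 3; a_0 = 1; a_1 = 2/5; a_2 = 16/85; a_3 = 232/4845; a_4 = 4/323; a_5 = 56/24225; a_6 = 256/605625


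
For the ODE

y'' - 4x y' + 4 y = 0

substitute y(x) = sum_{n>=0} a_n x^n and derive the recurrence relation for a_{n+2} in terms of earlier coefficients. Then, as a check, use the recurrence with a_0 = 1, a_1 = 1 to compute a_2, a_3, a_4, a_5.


Substitute y = sum_n a_n x^n.
y''(x) has coefficient (n+2)(n+1) a_{n+2} at x^n;
-4 x y'(x) has coefficient -4 n a_n at x^n (shift);
4 y(x) has coefficient 4 a_n at x^n.
Matching x^n: (n+2)(n+1) a_{n+2} + (-4n + 4) a_n = 0.
Thus a_{n+2} = (4n - 4) / ((n+1)(n+2)) * a_n.

Check with a_0 = 1, a_1 = 1 (apply the recurrence for n = 0, 1, 2, 3): a_0 = 1, a_1 = 1, a_2 = -2, a_3 = 0, a_4 = -2/3, a_5 = 0.

a_(n+2) = (4n - 4) / ((n+1)(n+2)) * a_n; check: a_0 = 1, a_1 = 1, a_2 = -2, a_3 = 0, a_4 = -2/3, a_5 = 0


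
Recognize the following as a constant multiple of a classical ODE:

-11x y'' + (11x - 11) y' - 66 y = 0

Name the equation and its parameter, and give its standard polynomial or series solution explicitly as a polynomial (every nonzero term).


All three coefficients share the factor -11; dividing through by -11 gives  x y'' + (1 - x) y' + 6 y = 0.
This matches the Laguerre equation x y'' + (1 - x) y' + n y = 0 with n = 6; the polynomial solution is L_6(x).
With y = sum_k a_k x^k, matching x^k gives (k+1)k a_{k+1} + (k+1) a_{k+1} - k a_k + n a_k = 0, i.e. (k+1)^2 a_{k+1} = (k - n) a_k = (k - 6) a_k. The right side vanishes at k = 6, so the series terminates at degree 6.
Standard normalization L_n(0) = 1 gives a_0 = 1. Work upward with a_{k+1} = (k - 6) a_k / (k+1)^2:
  a_1 = (0 - 6)(1) / 1^2 = -6/1 = -6
  a_2 = (1 - 6)(-6) / 2^2 = 30/4 = 15/2
  a_3 = (2 - 6)(15/2) / 3^2 = -30/9 = -10/3
  a_4 = (3 - 6)(-10/3) / 4^2 = 10/16 = 5/8
  a_5 = (4 - 6)(5/8) / 5^2 = (-5/4)/25 = -1/20
  a_6 = (5 - 6)(-1/20) / 6^2 = (1/20)/36 = 1/720
Hence L_6(x) = x^6/720 - x^5/20 + 5 x^4/8 - 10 x^3/3 + 15 x^2/2 - 6 x + 1.

L_6(x); series = x^6/720 - x^5/20 + 5 x^4/8 - 10 x^3/3 + 15 x^2/2 - 6 x + 1


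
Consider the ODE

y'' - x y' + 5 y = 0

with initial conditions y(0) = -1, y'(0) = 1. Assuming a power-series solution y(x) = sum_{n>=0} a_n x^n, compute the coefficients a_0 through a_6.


Ansatz: y(x) = sum_{n>=0} a_n x^n, so y'(x) = sum_{n>=1} n a_n x^(n-1) and y''(x) = sum_{n>=2} n(n-1) a_n x^(n-2).
Substitute into P(x) y'' + Q(x) y' + R(x) y = 0 with P(x) = 1, Q(x) = -x, R(x) = 5, and match powers of x.
Initial conditions: a_0 = -1, a_1 = 1.
Setting the coefficient of each power of x to zero and solving order by order (substituting the coefficients already found):
  x^0: 2 a_2 + 5 a_0 = 0  ->  2 a_2 = -5 a_0 = 5  ->  a_2 = 5/2
  x^1: 6 a_3 + 4 a_1 = 0  ->  6 a_3 = -4 a_1 = -4  ->  a_3 = -2/3
  x^2: 12 a_4 + 3 a_2 = 0  ->  12 a_4 = -3 a_2 = -15/2  ->  a_4 = -5/8
  x^3: 20 a_5 + 2 a_3 = 0  ->  20 a_5 = -2 a_3 = 4/3  ->  a_5 = 1/15
  x^4: 30 a_6 + a_4 = 0  ->  30 a_6 = -a_4 = 5/8  ->  a_6 = 1/48
Truncated series: y(x) = -1 + x + (5/2) x^2 - (2/3) x^3 - (5/8) x^4 + (1/15) x^5 + (1/48) x^6 + O(x^7).

a_0 = -1; a_1 = 1; a_2 = 5/2; a_3 = -2/3; a_4 = -5/8; a_5 = 1/15; a_6 = 1/48


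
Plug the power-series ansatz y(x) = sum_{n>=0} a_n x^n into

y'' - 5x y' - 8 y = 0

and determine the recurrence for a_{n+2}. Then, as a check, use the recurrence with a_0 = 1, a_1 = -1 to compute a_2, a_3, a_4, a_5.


Substitute y = sum_n a_n x^n.
y''(x) has coefficient (n+2)(n+1) a_{n+2} at x^n;
-5 x y'(x) has coefficient -5 n a_n at x^n (shift);
-8 y(x) has coefficient -8 a_n at x^n.
Matching x^n: (n+2)(n+1) a_{n+2} + (-5n - 8) a_n = 0.
Thus a_{n+2} = (5n + 8) / ((n+1)(n+2)) * a_n.

Check with a_0 = 1, a_1 = -1 (apply the recurrence for n = 0, 1, 2, 3): a_0 = 1, a_1 = -1, a_2 = 4, a_3 = -13/6, a_4 = 6, a_5 = -299/120.

a_(n+2) = (5n + 8) / ((n+1)(n+2)) * a_n; check: a_0 = 1, a_1 = -1, a_2 = 4, a_3 = -13/6, a_4 = 6, a_5 = -299/120


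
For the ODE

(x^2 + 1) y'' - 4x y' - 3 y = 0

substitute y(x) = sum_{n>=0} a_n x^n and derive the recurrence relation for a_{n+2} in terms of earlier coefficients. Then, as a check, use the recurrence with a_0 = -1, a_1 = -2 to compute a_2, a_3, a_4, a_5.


Substitute y = sum_n a_n x^n.
(1 + 1 x^2) y'' contributes (n+2)(n+1) a_{n+2} + n(n-1) a_n at x^n.
-4 x y'(x) contributes -4 n a_n at x^n.
-3 y(x) contributes -3 a_n at x^n.
Matching x^n: (n+2)(n+1) a_{n+2} + (n(n-1) - 4 n - 3) a_n = 0.
Thus a_{n+2} = (-n(n-1) + 4 n + 3) / ((n+1)(n+2)) * a_n.

Check with a_0 = -1, a_1 = -2 (apply the recurrence for n = 0, 1, 2, 3): a_0 = -1, a_1 = -2, a_2 = -3/2, a_3 = -7/3, a_4 = -9/8, a_5 = -21/20.

a_(n+2) = (-n(n-1) + 4 n + 3) / ((n+1)(n+2)) * a_n; check: a_0 = -1, a_1 = -2, a_2 = -3/2, a_3 = -7/3, a_4 = -9/8, a_5 = -21/20


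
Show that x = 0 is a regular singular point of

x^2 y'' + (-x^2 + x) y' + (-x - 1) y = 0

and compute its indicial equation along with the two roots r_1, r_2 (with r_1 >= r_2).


Divide by x^2 to reach normal form y'' + P_1(x) y' + P_2(x) y = 0 with P_1(x) = -1 + 1/x and P_2(x) = -1/x - 1/x^2.
x = 0 is a singular point because the y'-coefficient -1 + 1/x has a pole at x = 0 and the y-coefficient -1/x - 1/x^2 has a pole at x = 0.
It is a regular singular point because x P_1(x) = p(x) = 1 - x and x^2 P_2(x) = q(x) = -x - 1 are polynomials, hence analytic at x = 0.
p(0) = 1,  q(0) = -1.
Indicial equation: r(r-1) + p(0) r + q(0) = 0, i.e. r^2 + (p(0) - 1) r + q(0) = 0, i.e. r^2 - 1 = 0.
Discriminant: (0)^2 - 4(-1) = 4, so r = (0 ± 2)/2.
Solving: r_1 = 1, r_2 = -1.

indicial: r^2 - 1 = 0; roots r_1 = 1, r_2 = -1


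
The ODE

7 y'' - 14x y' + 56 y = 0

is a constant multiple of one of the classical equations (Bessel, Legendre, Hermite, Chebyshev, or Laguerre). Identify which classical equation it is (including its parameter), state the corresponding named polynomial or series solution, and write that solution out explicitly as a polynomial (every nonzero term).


All three coefficients share the factor 7; dividing through by 7 gives  y'' - 2x y' + 8 y = 0.
This matches the Hermite equation y'' - 2x y' + 2n y = 0 with 2n = 8, so n = 4; the polynomial solution is H_4(x).
With y = sum_k a_k x^k, matching x^k gives (k+2)(k+1) a_{k+2} = 2(k - n) a_k = 2(k - 4) a_k. The right side vanishes at k = 4, so the series with the parity of 4 terminates at degree 4.
Standard normalization: leading coefficient of H_n is 2^n, so a_4 = 2^4 = 16. Work downward with a_k = (k+1)(k+2) a_{k+2} / (2(k - n)):
  a_2 = (3)(4)(16) / (2(2 - 4)) = 192/(-4) = -48
  a_0 = (1)(2)(-48) / (2(0 - 4)) = -96/(-8) = 12
Hence H_4(x) = 16 x^4 - 48 x^2 + 12.

H_4(x); series = 16 x^4 - 48 x^2 + 12


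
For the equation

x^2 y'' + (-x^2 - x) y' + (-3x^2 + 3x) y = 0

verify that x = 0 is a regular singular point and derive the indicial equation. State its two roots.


Divide by x^2 to reach normal form y'' + P_1(x) y' + P_2(x) y = 0 with P_1(x) = -1 - 1/x and P_2(x) = -3 + 3/x.
x = 0 is a singular point because the y'-coefficient -1 - 1/x has a pole at x = 0 and the y-coefficient -3 + 3/x has a pole at x = 0.
It is a regular singular point because x P_1(x) = p(x) = -x - 1 and x^2 P_2(x) = q(x) = -3x^2 + 3x are polynomials, hence analytic at x = 0.
p(0) = -1,  q(0) = 0.
Indicial equation: r(r-1) + p(0) r + q(0) = 0, i.e. r^2 + (p(0) - 1) r + q(0) = 0, i.e. r^2 - 2 r = 0.
Discriminant: (-2)^2 - 4(0) = 4, so r = (2 ± 2)/2.
Solving: r_1 = 2, r_2 = 0.

indicial: r^2 - 2 r = 0; roots r_1 = 2, r_2 = 0


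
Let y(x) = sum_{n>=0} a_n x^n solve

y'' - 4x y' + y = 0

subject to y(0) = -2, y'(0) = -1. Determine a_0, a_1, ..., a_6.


Ansatz: y(x) = sum_{n>=0} a_n x^n, so y'(x) = sum_{n>=1} n a_n x^(n-1) and y''(x) = sum_{n>=2} n(n-1) a_n x^(n-2).
Substitute into P(x) y'' + Q(x) y' + R(x) y = 0 with P(x) = 1, Q(x) = -4x, R(x) = 1, and match powers of x.
Initial conditions: a_0 = -2, a_1 = -1.
Setting the coefficient of each power of x to zero and solving order by order (substituting the coefficients already found):
  x^0: 2 a_2 + a_0 = 0  ->  2 a_2 = -a_0 = 2  ->  a_2 = 1
  x^1: 6 a_3 - 3 a_1 = 0  ->  6 a_3 = 3 a_1 = -3  ->  a_3 = -1/2
  x^2: 12 a_4 - 7 a_2 = 0  ->  12 a_4 = 7 a_2 = 7  ->  a_4 = 7/12
  x^3: 20 a_5 - 11 a_3 = 0  ->  20 a_5 = 11 a_3 = -11/2  ->  a_5 = -11/40
  x^4: 30 a_6 - 15 a_4 = 0  ->  30 a_6 = 15 a_4 = 35/4  ->  a_6 = 7/24
Truncated series: y(x) = -2 - x + x^2 - (1/2) x^3 + (7/12) x^4 - (11/40) x^5 + (7/24) x^6 + O(x^7).

a_0 = -2; a_1 = -1; a_2 = 1; a_3 = -1/2; a_4 = 7/12; a_5 = -11/40; a_6 = 7/24


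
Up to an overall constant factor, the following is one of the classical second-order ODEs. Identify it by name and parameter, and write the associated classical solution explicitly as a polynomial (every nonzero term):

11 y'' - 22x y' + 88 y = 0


All three coefficients share the factor 11; dividing through by 11 gives  y'' - 2x y' + 8 y = 0.
This matches the Hermite equation y'' - 2x y' + 2n y = 0 with 2n = 8, so n = 4; the polynomial solution is H_4(x).
With y = sum_k a_k x^k, matching x^k gives (k+2)(k+1) a_{k+2} = 2(k - n) a_k = 2(k - 4) a_k. The right side vanishes at k = 4, so the series with the parity of 4 terminates at degree 4.
Standard normalization: leading coefficient of H_n is 2^n, so a_4 = 2^4 = 16. Work downward with a_k = (k+1)(k+2) a_{k+2} / (2(k - n)):
  a_2 = (3)(4)(16) / (2(2 - 4)) = 192/(-4) = -48
  a_0 = (1)(2)(-48) / (2(0 - 4)) = -96/(-8) = 12
Hence H_4(x) = 16 x^4 - 48 x^2 + 12.

H_4(x); series = 16 x^4 - 48 x^2 + 12


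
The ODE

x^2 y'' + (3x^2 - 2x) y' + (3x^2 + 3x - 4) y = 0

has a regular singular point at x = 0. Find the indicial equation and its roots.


Divide by x^2 to reach normal form y'' + P_1(x) y' + P_2(x) y = 0 with P_1(x) = 3 - 2/x and P_2(x) = 3 + 3/x - 4/x^2.
x = 0 is a singular point because the y'-coefficient 3 - 2/x has a pole at x = 0 and the y-coefficient 3 + 3/x - 4/x^2 has a pole at x = 0.
It is a regular singular point because x P_1(x) = p(x) = 3x - 2 and x^2 P_2(x) = q(x) = 3x^2 + 3x - 4 are polynomials, hence analytic at x = 0.
p(0) = -2,  q(0) = -4.
Indicial equation: r(r-1) + p(0) r + q(0) = 0, i.e. r^2 + (p(0) - 1) r + q(0) = 0, i.e. r^2 - 3 r - 4 = 0.
Discriminant: (-3)^2 - 4(-4) = 25, so r = (3 ± 5)/2.
Solving: r_1 = 4, r_2 = -1.

indicial: r^2 - 3 r - 4 = 0; roots r_1 = 4, r_2 = -1


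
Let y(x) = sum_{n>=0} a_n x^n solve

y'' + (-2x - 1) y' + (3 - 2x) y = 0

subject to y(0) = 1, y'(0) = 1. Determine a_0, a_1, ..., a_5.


Ansatz: y(x) = sum_{n>=0} a_n x^n, so y'(x) = sum_{n>=1} n a_n x^(n-1) and y''(x) = sum_{n>=2} n(n-1) a_n x^(n-2).
Substitute into P(x) y'' + Q(x) y' + R(x) y = 0 with P(x) = 1, Q(x) = -2x - 1, R(x) = 3 - 2x, and match powers of x.
Initial conditions: a_0 = 1, a_1 = 1.
Setting the coefficient of each power of x to zero and solving order by order (substituting the coefficients already found):
  x^0: 2 a_2 - a_1 + 3 a_0 = 0  ->  2 a_2 = a_1 - 3 a_0 = -2  ->  a_2 = -1
  x^1: 6 a_3 - 2 a_2 + a_1 - 2 a_0 = 0  ->  6 a_3 = 2 a_2 - a_1 + 2 a_0 = -1  ->  a_3 = -1/6
  x^2: 12 a_4 - 3 a_3 - a_2 - 2 a_1 = 0  ->  12 a_4 = 3 a_3 + a_2 + 2 a_1 = 1/2  ->  a_4 = 1/24
  x^3: 20 a_5 - 4 a_4 - 3 a_3 - 2 a_2 = 0  ->  20 a_5 = 4 a_4 + 3 a_3 + 2 a_2 = -7/3  ->  a_5 = -7/60
Truncated series: y(x) = 1 + x - x^2 - (1/6) x^3 + (1/24) x^4 - (7/60) x^5 + O(x^6).

a_0 = 1; a_1 = 1; a_2 = -1; a_3 = -1/6; a_4 = 1/24; a_5 = -7/60


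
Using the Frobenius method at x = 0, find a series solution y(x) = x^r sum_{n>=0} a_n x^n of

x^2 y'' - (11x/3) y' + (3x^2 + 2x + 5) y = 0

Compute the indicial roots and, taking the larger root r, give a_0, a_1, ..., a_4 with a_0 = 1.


Write in Frobenius form y'' + (p(x)/x) y' + (q(x)/x^2) y = 0:
  p(x) = -11/3,  q(x) = 3x^2 + 2x + 5.
Indicial equation: r(r-1) + (-11/3) r + (5) = 0 -> roots r_1 = 3, r_2 = 5/3.
Take r = r_1 = 3. Let y(x) = x^r sum_{n>=0} a_n x^n with a_0 = 1.
Substitute y = x^r sum a_n x^n and match x^{r+n}. The recurrence is
  D(n) a_n + 2 a_{n-1} + 3 a_{n-2} = 0,  where D(n) = (r+n)(r+n-1) + (-11/3)(r+n) + (5).
  a_n = [-2 a_{n-1} - 3 a_{n-2}] / D(n).
Since the indicial polynomial factors as (r - r_1)(r - r_2), D(n) = (r_1 + n - r_1)(r_1 + n - r_2) = n(n + 4/3).
Evaluating step by step (a_0 = 1):
  n = 1: D(1) = 1(1 + 4/3) = 7/3; numerator = -2(1) = -2; a_1 = (-2)/(7/3) = -6/7
  n = 2: D(2) = 2(2 + 4/3) = 20/3; numerator = -2(-6/7) - 3(1) = -9/7; a_2 = (-9/7)/(20/3) = -27/140
  n = 3: D(3) = 3(3 + 4/3) = 13; numerator = -2(-27/140) - 3(-6/7) = 207/70; a_3 = (207/70)/(13) = 207/910
  n = 4: D(4) = 4(4 + 4/3) = 64/3; numerator = -2(207/910) - 3(-27/140) = 45/364; a_4 = (45/364)/(64/3) = 135/23296

r = 3; a_0 = 1; a_1 = -6/7; a_2 = -27/140; a_3 = 207/910; a_4 = 135/23296


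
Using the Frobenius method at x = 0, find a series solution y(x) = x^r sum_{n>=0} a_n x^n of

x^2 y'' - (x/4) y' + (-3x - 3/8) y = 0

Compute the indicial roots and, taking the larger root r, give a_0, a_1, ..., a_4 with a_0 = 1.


Write in Frobenius form y'' + (p(x)/x) y' + (q(x)/x^2) y = 0:
  p(x) = -1/4,  q(x) = -3x - 3/8.
Indicial equation: r(r-1) + (-1/4) r + (-3/8) = 0 -> roots r_1 = 3/2, r_2 = -1/4.
Take r = r_1 = 3/2. Let y(x) = x^r sum_{n>=0} a_n x^n with a_0 = 1.
Substitute y = x^r sum a_n x^n and match x^{r+n}. The recurrence is
  D(n) a_n - 3 a_{n-1} = 0,  where D(n) = (r+n)(r+n-1) + (-1/4)(r+n) + (-3/8).
  a_n = 3 / D(n) * a_{n-1}.
Since the indicial polynomial factors as (r - r_1)(r - r_2), D(n) = (r_1 + n - r_1)(r_1 + n - r_2) = n(n + 7/4).
Evaluating step by step (a_0 = 1):
  n = 1: D(1) = 1(1 + 7/4) = 11/4; numerator = 3(1) = 3; a_1 = (3)/(11/4) = 12/11
  n = 2: D(2) = 2(2 + 7/4) = 15/2; numerator = 3(12/11) = 36/11; a_2 = (36/11)/(15/2) = 24/55
  n = 3: D(3) = 3(3 + 7/4) = 57/4; numerator = 3(24/55) = 72/55; a_3 = (72/55)/(57/4) = 96/1045
  n = 4: D(4) = 4(4 + 7/4) = 23; numerator = 3(96/1045) = 288/1045; a_4 = (288/1045)/(23) = 288/24035

r = 3/2; a_0 = 1; a_1 = 12/11; a_2 = 24/55; a_3 = 96/1045; a_4 = 288/24035


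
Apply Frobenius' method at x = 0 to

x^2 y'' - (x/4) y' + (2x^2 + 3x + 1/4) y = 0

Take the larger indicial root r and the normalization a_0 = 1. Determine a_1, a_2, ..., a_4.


Write in Frobenius form y'' + (p(x)/x) y' + (q(x)/x^2) y = 0:
  p(x) = -1/4,  q(x) = 2x^2 + 3x + 1/4.
Indicial equation: r(r-1) + (-1/4) r + (1/4) = 0 -> roots r_1 = 1, r_2 = 1/4.
Take r = r_1 = 1. Let y(x) = x^r sum_{n>=0} a_n x^n with a_0 = 1.
Substitute y = x^r sum a_n x^n and match x^{r+n}. The recurrence is
  D(n) a_n + 3 a_{n-1} + 2 a_{n-2} = 0,  where D(n) = (r+n)(r+n-1) + (-1/4)(r+n) + (1/4).
  a_n = [-3 a_{n-1} - 2 a_{n-2}] / D(n).
Since the indicial polynomial factors as (r - r_1)(r - r_2), D(n) = (r_1 + n - r_1)(r_1 + n - r_2) = n(n + 3/4).
Evaluating step by step (a_0 = 1):
  n = 1: D(1) = 1(1 + 3/4) = 7/4; numerator = -3(1) = -3; a_1 = (-3)/(7/4) = -12/7
  n = 2: D(2) = 2(2 + 3/4) = 11/2; numerator = -3(-12/7) - 2(1) = 22/7; a_2 = (22/7)/(11/2) = 4/7
  n = 3: D(3) = 3(3 + 3/4) = 45/4; numerator = -3(4/7) - 2(-12/7) = 12/7; a_3 = (12/7)/(45/4) = 16/105
  n = 4: D(4) = 4(4 + 3/4) = 19; numerator = -3(16/105) - 2(4/7) = -8/5; a_4 = (-8/5)/(19) = -8/95

r = 1; a_0 = 1; a_1 = -12/7; a_2 = 4/7; a_3 = 16/105; a_4 = -8/95


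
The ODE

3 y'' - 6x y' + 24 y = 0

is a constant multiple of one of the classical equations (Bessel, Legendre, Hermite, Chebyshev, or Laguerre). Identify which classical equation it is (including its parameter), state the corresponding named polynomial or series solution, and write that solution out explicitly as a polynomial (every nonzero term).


All three coefficients share the factor 3; dividing through by 3 gives  y'' - 2x y' + 8 y = 0.
This matches the Hermite equation y'' - 2x y' + 2n y = 0 with 2n = 8, so n = 4; the polynomial solution is H_4(x).
With y = sum_k a_k x^k, matching x^k gives (k+2)(k+1) a_{k+2} = 2(k - n) a_k = 2(k - 4) a_k. The right side vanishes at k = 4, so the series with the parity of 4 terminates at degree 4.
Standard normalization: leading coefficient of H_n is 2^n, so a_4 = 2^4 = 16. Work downward with a_k = (k+1)(k+2) a_{k+2} / (2(k - n)):
  a_2 = (3)(4)(16) / (2(2 - 4)) = 192/(-4) = -48
  a_0 = (1)(2)(-48) / (2(0 - 4)) = -96/(-8) = 12
Hence H_4(x) = 16 x^4 - 48 x^2 + 12.

H_4(x); series = 16 x^4 - 48 x^2 + 12


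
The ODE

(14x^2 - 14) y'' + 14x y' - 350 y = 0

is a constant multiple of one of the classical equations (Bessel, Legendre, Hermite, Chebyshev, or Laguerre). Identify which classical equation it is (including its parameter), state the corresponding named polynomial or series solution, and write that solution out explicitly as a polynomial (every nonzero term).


All three coefficients share the factor -14; dividing through by -14 gives  (1 - x^2) y'' - x y' + 25 y = 0.
This matches the Chebyshev equation (1 - x^2) y'' - x y' + n^2 y = 0 (note the -x y' term, not -2x y') with n^2 = 25, so n = 5; the polynomial solution is T_5(x).
With y = sum_k a_k x^k, matching x^k gives (k+2)(k+1) a_{k+2} = (k^2 - n^2) a_k = (k - 5)(k + 5) a_k. The right side vanishes at k = 5, so the series with the parity of 5 terminates at degree 5.
Standard normalization: leading coefficient of T_n is 2^(n-1), so a_5 = 2^4 = 16. Work downward with a_k = (k+1)(k+2) a_{k+2} / ((k - 5)(k + 5)):
  a_3 = (4)(5)(16) / ((3 - 5)(3 + 5)) = 320/(-16) = -20
  a_1 = (2)(3)(-20) / ((1 - 5)(1 + 5)) = -120/(-24) = 5
Hence T_5(x) = 16 x^5 - 20 x^3 + 5 x.

T_5(x); series = 16 x^5 - 20 x^3 + 5 x


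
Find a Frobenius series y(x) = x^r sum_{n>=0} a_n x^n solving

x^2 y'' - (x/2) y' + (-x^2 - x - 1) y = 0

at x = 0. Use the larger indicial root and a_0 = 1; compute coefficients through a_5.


Write in Frobenius form y'' + (p(x)/x) y' + (q(x)/x^2) y = 0:
  p(x) = -1/2,  q(x) = -x^2 - x - 1.
Indicial equation: r(r-1) + (-1/2) r + (-1) = 0 -> roots r_1 = 2, r_2 = -1/2.
Take r = r_1 = 2. Let y(x) = x^r sum_{n>=0} a_n x^n with a_0 = 1.
Substitute y = x^r sum a_n x^n and match x^{r+n}. The recurrence is
  D(n) a_n - 1 a_{n-1} - 1 a_{n-2} = 0,  where D(n) = (r+n)(r+n-1) + (-1/2)(r+n) + (-1).
  a_n = [1 a_{n-1} + 1 a_{n-2}] / D(n).
Since the indicial polynomial factors as (r - r_1)(r - r_2), D(n) = (r_1 + n - r_1)(r_1 + n - r_2) = n(n + 5/2).
Evaluating step by step (a_0 = 1):
  n = 1: D(1) = 1(1 + 5/2) = 7/2; numerator = 1(1) = 1; a_1 = (1)/(7/2) = 2/7
  n = 2: D(2) = 2(2 + 5/2) = 9; numerator = 1(2/7) + 1(1) = 9/7; a_2 = (9/7)/(9) = 1/7
  n = 3: D(3) = 3(3 + 5/2) = 33/2; numerator = 1(1/7) + 1(2/7) = 3/7; a_3 = (3/7)/(33/2) = 2/77
  n = 4: D(4) = 4(4 + 5/2) = 26; numerator = 1(2/77) + 1(1/7) = 13/77; a_4 = (13/77)/(26) = 1/154
  n = 5: D(5) = 5(5 + 5/2) = 75/2; numerator = 1(1/154) + 1(2/77) = 5/154; a_5 = (5/154)/(75/2) = 1/1155

r = 2; a_0 = 1; a_1 = 2/7; a_2 = 1/7; a_3 = 2/77; a_4 = 1/154; a_5 = 1/1155


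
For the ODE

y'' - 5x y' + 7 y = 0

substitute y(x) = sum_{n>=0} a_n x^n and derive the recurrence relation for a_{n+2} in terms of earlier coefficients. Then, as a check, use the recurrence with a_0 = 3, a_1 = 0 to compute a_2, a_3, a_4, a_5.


Substitute y = sum_n a_n x^n.
y''(x) has coefficient (n+2)(n+1) a_{n+2} at x^n;
-5 x y'(x) has coefficient -5 n a_n at x^n (shift);
7 y(x) has coefficient 7 a_n at x^n.
Matching x^n: (n+2)(n+1) a_{n+2} + (-5n + 7) a_n = 0.
Thus a_{n+2} = (5n - 7) / ((n+1)(n+2)) * a_n.

Check with a_0 = 3, a_1 = 0 (apply the recurrence for n = 0, 1, 2, 3): a_0 = 3, a_1 = 0, a_2 = -21/2, a_3 = 0, a_4 = -21/8, a_5 = 0.

a_(n+2) = (5n - 7) / ((n+1)(n+2)) * a_n; check: a_0 = 3, a_1 = 0, a_2 = -21/2, a_3 = 0, a_4 = -21/8, a_5 = 0


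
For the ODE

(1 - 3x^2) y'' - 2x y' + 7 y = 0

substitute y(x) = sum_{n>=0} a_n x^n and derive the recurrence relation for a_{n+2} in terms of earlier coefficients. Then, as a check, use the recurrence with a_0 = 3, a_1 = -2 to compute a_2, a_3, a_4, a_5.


Substitute y = sum_n a_n x^n.
(1 - 3 x^2) y'' contributes (n+2)(n+1) a_{n+2} - 3 n(n-1) a_n at x^n.
-2 x y'(x) contributes -2 n a_n at x^n.
7 y(x) contributes 7 a_n at x^n.
Matching x^n: (n+2)(n+1) a_{n+2} + (-3 n(n-1) - 2 n + 7) a_n = 0.
Thus a_{n+2} = (3 n(n-1) + 2 n - 7) / ((n+1)(n+2)) * a_n.

Check with a_0 = 3, a_1 = -2 (apply the recurrence for n = 0, 1, 2, 3): a_0 = 3, a_1 = -2, a_2 = -21/2, a_3 = 5/3, a_4 = -21/8, a_5 = 17/12.

a_(n+2) = (3 n(n-1) + 2 n - 7) / ((n+1)(n+2)) * a_n; check: a_0 = 3, a_1 = -2, a_2 = -21/2, a_3 = 5/3, a_4 = -21/8, a_5 = 17/12


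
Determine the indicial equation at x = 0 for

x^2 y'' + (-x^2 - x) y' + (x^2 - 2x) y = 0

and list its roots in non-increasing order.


Divide by x^2 to reach normal form y'' + P_1(x) y' + P_2(x) y = 0 with P_1(x) = -1 - 1/x and P_2(x) = 1 - 2/x.
x = 0 is a singular point because the y'-coefficient -1 - 1/x has a pole at x = 0 and the y-coefficient 1 - 2/x has a pole at x = 0.
It is a regular singular point because x P_1(x) = p(x) = -x - 1 and x^2 P_2(x) = q(x) = x^2 - 2x are polynomials, hence analytic at x = 0.
p(0) = -1,  q(0) = 0.
Indicial equation: r(r-1) + p(0) r + q(0) = 0, i.e. r^2 + (p(0) - 1) r + q(0) = 0, i.e. r^2 - 2 r = 0.
Discriminant: (-2)^2 - 4(0) = 4, so r = (2 ± 2)/2.
Solving: r_1 = 2, r_2 = 0.

indicial: r^2 - 2 r = 0; roots r_1 = 2, r_2 = 0


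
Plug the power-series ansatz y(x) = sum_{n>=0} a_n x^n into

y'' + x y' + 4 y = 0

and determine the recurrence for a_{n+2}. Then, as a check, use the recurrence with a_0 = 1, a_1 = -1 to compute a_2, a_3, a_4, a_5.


Substitute y = sum_n a_n x^n.
y''(x) has coefficient (n+2)(n+1) a_{n+2} at x^n;
x y'(x) has coefficient n a_n at x^n (shift);
4 y(x) has coefficient 4 a_n at x^n.
Matching x^n: (n+2)(n+1) a_{n+2} + (n + 4) a_n = 0.
Thus a_{n+2} = (-n - 4) / ((n+1)(n+2)) * a_n.

Check with a_0 = 1, a_1 = -1 (apply the recurrence for n = 0, 1, 2, 3): a_0 = 1, a_1 = -1, a_2 = -2, a_3 = 5/6, a_4 = 1, a_5 = -7/24.

a_(n+2) = (-n - 4) / ((n+1)(n+2)) * a_n; check: a_0 = 1, a_1 = -1, a_2 = -2, a_3 = 5/6, a_4 = 1, a_5 = -7/24


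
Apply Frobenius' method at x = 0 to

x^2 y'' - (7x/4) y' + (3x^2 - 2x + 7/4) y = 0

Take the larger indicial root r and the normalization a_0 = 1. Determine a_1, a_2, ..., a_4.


Write in Frobenius form y'' + (p(x)/x) y' + (q(x)/x^2) y = 0:
  p(x) = -7/4,  q(x) = 3x^2 - 2x + 7/4.
Indicial equation: r(r-1) + (-7/4) r + (7/4) = 0 -> roots r_1 = 7/4, r_2 = 1.
Take r = r_1 = 7/4. Let y(x) = x^r sum_{n>=0} a_n x^n with a_0 = 1.
Substitute y = x^r sum a_n x^n and match x^{r+n}. The recurrence is
  D(n) a_n - 2 a_{n-1} + 3 a_{n-2} = 0,  where D(n) = (r+n)(r+n-1) + (-7/4)(r+n) + (7/4).
  a_n = [2 a_{n-1} - 3 a_{n-2}] / D(n).
Since the indicial polynomial factors as (r - r_1)(r - r_2), D(n) = (r_1 + n - r_1)(r_1 + n - r_2) = n(n + 3/4).
Evaluating step by step (a_0 = 1):
  n = 1: D(1) = 1(1 + 3/4) = 7/4; numerator = 2(1) = 2; a_1 = (2)/(7/4) = 8/7
  n = 2: D(2) = 2(2 + 3/4) = 11/2; numerator = 2(8/7) - 3(1) = -5/7; a_2 = (-5/7)/(11/2) = -10/77
  n = 3: D(3) = 3(3 + 3/4) = 45/4; numerator = 2(-10/77) - 3(8/7) = -284/77; a_3 = (-284/77)/(45/4) = -1136/3465
  n = 4: D(4) = 4(4 + 3/4) = 19; numerator = 2(-1136/3465) - 3(-10/77) = -922/3465; a_4 = (-922/3465)/(19) = -922/65835

r = 7/4; a_0 = 1; a_1 = 8/7; a_2 = -10/77; a_3 = -1136/3465; a_4 = -922/65835


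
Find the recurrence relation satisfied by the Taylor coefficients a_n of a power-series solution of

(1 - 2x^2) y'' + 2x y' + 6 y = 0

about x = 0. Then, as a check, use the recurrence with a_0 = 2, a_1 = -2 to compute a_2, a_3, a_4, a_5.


Substitute y = sum_n a_n x^n.
(1 - 2 x^2) y'' contributes (n+2)(n+1) a_{n+2} - 2 n(n-1) a_n at x^n.
2 x y'(x) contributes 2 n a_n at x^n.
6 y(x) contributes 6 a_n at x^n.
Matching x^n: (n+2)(n+1) a_{n+2} + (-2 n(n-1) + 2 n + 6) a_n = 0.
Thus a_{n+2} = (2 n(n-1) - 2 n - 6) / ((n+1)(n+2)) * a_n.

Check with a_0 = 2, a_1 = -2 (apply the recurrence for n = 0, 1, 2, 3): a_0 = 2, a_1 = -2, a_2 = -6, a_3 = 8/3, a_4 = 3, a_5 = 0.

a_(n+2) = (2 n(n-1) - 2 n - 6) / ((n+1)(n+2)) * a_n; check: a_0 = 2, a_1 = -2, a_2 = -6, a_3 = 8/3, a_4 = 3, a_5 = 0


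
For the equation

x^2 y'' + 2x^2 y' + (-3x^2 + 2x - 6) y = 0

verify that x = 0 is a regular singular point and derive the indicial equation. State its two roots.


Divide by x^2 to reach normal form y'' + P_1(x) y' + P_2(x) y = 0 with P_1(x) = 2 and P_2(x) = -3 + 2/x - 6/x^2.
x = 0 is a singular point because the y-coefficient -3 + 2/x - 6/x^2 has a pole at x = 0.
It is a regular singular point because x P_1(x) = p(x) = 2x and x^2 P_2(x) = q(x) = -3x^2 + 2x - 6 are polynomials, hence analytic at x = 0.
p(0) = 0,  q(0) = -6.
Indicial equation: r(r-1) + p(0) r + q(0) = 0, i.e. r^2 + (p(0) - 1) r + q(0) = 0, i.e. r^2 - 1 r - 6 = 0.
Discriminant: (-1)^2 - 4(-6) = 25, so r = (1 ± 5)/2.
Solving: r_1 = 3, r_2 = -2.

indicial: r^2 - 1 r - 6 = 0; roots r_1 = 3, r_2 = -2


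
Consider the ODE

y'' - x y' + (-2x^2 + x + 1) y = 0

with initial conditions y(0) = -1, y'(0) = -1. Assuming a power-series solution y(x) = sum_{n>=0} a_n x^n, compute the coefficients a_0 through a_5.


Ansatz: y(x) = sum_{n>=0} a_n x^n, so y'(x) = sum_{n>=1} n a_n x^(n-1) and y''(x) = sum_{n>=2} n(n-1) a_n x^(n-2).
Substitute into P(x) y'' + Q(x) y' + R(x) y = 0 with P(x) = 1, Q(x) = -x, R(x) = -2x^2 + x + 1, and match powers of x.
Initial conditions: a_0 = -1, a_1 = -1.
Setting the coefficient of each power of x to zero and solving order by order (substituting the coefficients already found):
  x^0: 2 a_2 + a_0 = 0  ->  2 a_2 = -a_0 = 1  ->  a_2 = 1/2
  x^1: 6 a_3 + a_0 = 0  ->  6 a_3 = -a_0 = 1  ->  a_3 = 1/6
  x^2: 12 a_4 - a_2 + a_1 - 2 a_0 = 0  ->  12 a_4 = a_2 - a_1 + 2 a_0 = -1/2  ->  a_4 = -1/24
  x^3: 20 a_5 - 2 a_3 + a_2 - 2 a_1 = 0  ->  20 a_5 = 2 a_3 - a_2 + 2 a_1 = -13/6  ->  a_5 = -13/120
Truncated series: y(x) = -1 - x + (1/2) x^2 + (1/6) x^3 - (1/24) x^4 - (13/120) x^5 + O(x^6).

a_0 = -1; a_1 = -1; a_2 = 1/2; a_3 = 1/6; a_4 = -1/24; a_5 = -13/120


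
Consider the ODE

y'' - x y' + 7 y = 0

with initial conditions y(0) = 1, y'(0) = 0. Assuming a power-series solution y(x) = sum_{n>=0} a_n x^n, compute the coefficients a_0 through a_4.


Ansatz: y(x) = sum_{n>=0} a_n x^n, so y'(x) = sum_{n>=1} n a_n x^(n-1) and y''(x) = sum_{n>=2} n(n-1) a_n x^(n-2).
Substitute into P(x) y'' + Q(x) y' + R(x) y = 0 with P(x) = 1, Q(x) = -x, R(x) = 7, and match powers of x.
Initial conditions: a_0 = 1, a_1 = 0.
Setting the coefficient of each power of x to zero and solving order by order (substituting the coefficients already found):
  x^0: 2 a_2 + 7 a_0 = 0  ->  2 a_2 = -7 a_0 = -7  ->  a_2 = -7/2
  x^1: 6 a_3 + 6 a_1 = 0  ->  6 a_3 = -6 a_1 = 0  ->  a_3 = 0
  x^2: 12 a_4 + 5 a_2 = 0  ->  12 a_4 = -5 a_2 = 35/2  ->  a_4 = 35/24
Truncated series: y(x) = 1 - (7/2) x^2 + (35/24) x^4 + O(x^5).

a_0 = 1; a_1 = 0; a_2 = -7/2; a_3 = 0; a_4 = 35/24


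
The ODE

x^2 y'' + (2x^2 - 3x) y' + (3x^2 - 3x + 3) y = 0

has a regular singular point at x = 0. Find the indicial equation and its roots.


Divide by x^2 to reach normal form y'' + P_1(x) y' + P_2(x) y = 0 with P_1(x) = 2 - 3/x and P_2(x) = 3 - 3/x + 3/x^2.
x = 0 is a singular point because the y'-coefficient 2 - 3/x has a pole at x = 0 and the y-coefficient 3 - 3/x + 3/x^2 has a pole at x = 0.
It is a regular singular point because x P_1(x) = p(x) = 2x - 3 and x^2 P_2(x) = q(x) = 3x^2 - 3x + 3 are polynomials, hence analytic at x = 0.
p(0) = -3,  q(0) = 3.
Indicial equation: r(r-1) + p(0) r + q(0) = 0, i.e. r^2 + (p(0) - 1) r + q(0) = 0, i.e. r^2 - 4 r + 3 = 0.
Discriminant: (-4)^2 - 4(3) = 4, so r = (4 ± 2)/2.
Solving: r_1 = 3, r_2 = 1.

indicial: r^2 - 4 r + 3 = 0; roots r_1 = 3, r_2 = 1


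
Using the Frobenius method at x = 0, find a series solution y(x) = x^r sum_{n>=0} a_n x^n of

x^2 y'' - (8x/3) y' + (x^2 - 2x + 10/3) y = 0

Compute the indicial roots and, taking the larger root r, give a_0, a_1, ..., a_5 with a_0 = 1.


Write in Frobenius form y'' + (p(x)/x) y' + (q(x)/x^2) y = 0:
  p(x) = -8/3,  q(x) = x^2 - 2x + 10/3.
Indicial equation: r(r-1) + (-8/3) r + (10/3) = 0 -> roots r_1 = 2, r_2 = 5/3.
Take r = r_1 = 2. Let y(x) = x^r sum_{n>=0} a_n x^n with a_0 = 1.
Substitute y = x^r sum a_n x^n and match x^{r+n}. The recurrence is
  D(n) a_n - 2 a_{n-1} + 1 a_{n-2} = 0,  where D(n) = (r+n)(r+n-1) + (-8/3)(r+n) + (10/3).
  a_n = [2 a_{n-1} - 1 a_{n-2}] / D(n).
Since the indicial polynomial factors as (r - r_1)(r - r_2), D(n) = (r_1 + n - r_1)(r_1 + n - r_2) = n(n + 1/3).
Evaluating step by step (a_0 = 1):
  n = 1: D(1) = 1(1 + 1/3) = 4/3; numerator = 2(1) = 2; a_1 = (2)/(4/3) = 3/2
  n = 2: D(2) = 2(2 + 1/3) = 14/3; numerator = 2(3/2) - 1(1) = 2; a_2 = (2)/(14/3) = 3/7
  n = 3: D(3) = 3(3 + 1/3) = 10; numerator = 2(3/7) - 1(3/2) = -9/14; a_3 = (-9/14)/(10) = -9/140
  n = 4: D(4) = 4(4 + 1/3) = 52/3; numerator = 2(-9/140) - 1(3/7) = -39/70; a_4 = (-39/70)/(52/3) = -9/280
  n = 5: D(5) = 5(5 + 1/3) = 80/3; numerator = 2(-9/280) - 1(-9/140) = 0; a_5 = (0)/(80/3) = 0

r = 2; a_0 = 1; a_1 = 3/2; a_2 = 3/7; a_3 = -9/140; a_4 = -9/280; a_5 = 0


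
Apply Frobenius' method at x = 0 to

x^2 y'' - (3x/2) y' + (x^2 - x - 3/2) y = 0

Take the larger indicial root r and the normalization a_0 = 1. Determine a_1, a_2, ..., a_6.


Write in Frobenius form y'' + (p(x)/x) y' + (q(x)/x^2) y = 0:
  p(x) = -3/2,  q(x) = x^2 - x - 3/2.
Indicial equation: r(r-1) + (-3/2) r + (-3/2) = 0 -> roots r_1 = 3, r_2 = -1/2.
Take r = r_1 = 3. Let y(x) = x^r sum_{n>=0} a_n x^n with a_0 = 1.
Substitute y = x^r sum a_n x^n and match x^{r+n}. The recurrence is
  D(n) a_n - 1 a_{n-1} + 1 a_{n-2} = 0,  where D(n) = (r+n)(r+n-1) + (-3/2)(r+n) + (-3/2).
  a_n = [1 a_{n-1} - 1 a_{n-2}] / D(n).
Since the indicial polynomial factors as (r - r_1)(r - r_2), D(n) = (r_1 + n - r_1)(r_1 + n - r_2) = n(n + 7/2).
Evaluating step by step (a_0 = 1):
  n = 1: D(1) = 1(1 + 7/2) = 9/2; numerator = 1(1) = 1; a_1 = (1)/(9/2) = 2/9
  n = 2: D(2) = 2(2 + 7/2) = 11; numerator = 1(2/9) - 1(1) = -7/9; a_2 = (-7/9)/(11) = -7/99
  n = 3: D(3) = 3(3 + 7/2) = 39/2; numerator = 1(-7/99) - 1(2/9) = -29/99; a_3 = (-29/99)/(39/2) = -58/3861
  n = 4: D(4) = 4(4 + 7/2) = 30; numerator = 1(-58/3861) - 1(-7/99) = 215/3861; a_4 = (215/3861)/(30) = 43/23166
  n = 5: D(5) = 5(5 + 7/2) = 85/2; numerator = 1(43/23166) - 1(-58/3861) = 391/23166; a_5 = (391/23166)/(85/2) = 23/57915
  n = 6: D(6) = 6(6 + 7/2) = 57; numerator = 1(23/57915) - 1(43/23166) = -13/8910; a_6 = (-13/8910)/(57) = -13/507870

r = 3; a_0 = 1; a_1 = 2/9; a_2 = -7/99; a_3 = -58/3861; a_4 = 43/23166; a_5 = 23/57915; a_6 = -13/507870


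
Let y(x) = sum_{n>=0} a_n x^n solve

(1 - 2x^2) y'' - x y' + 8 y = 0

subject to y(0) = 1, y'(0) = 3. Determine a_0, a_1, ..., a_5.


Ansatz: y(x) = sum_{n>=0} a_n x^n, so y'(x) = sum_{n>=1} n a_n x^(n-1) and y''(x) = sum_{n>=2} n(n-1) a_n x^(n-2).
Substitute into P(x) y'' + Q(x) y' + R(x) y = 0 with P(x) = 1 - 2x^2, Q(x) = -x, R(x) = 8, and match powers of x.
Initial conditions: a_0 = 1, a_1 = 3.
Setting the coefficient of each power of x to zero and solving order by order (substituting the coefficients already found):
  x^0: 2 a_2 + 8 a_0 = 0  ->  2 a_2 = -8 a_0 = -8  ->  a_2 = -4
  x^1: 6 a_3 + 7 a_1 = 0  ->  6 a_3 = -7 a_1 = -21  ->  a_3 = -7/2
  x^2: 12 a_4 + 2 a_2 = 0  ->  12 a_4 = -2 a_2 = 8  ->  a_4 = 2/3
  x^3: 20 a_5 - 7 a_3 = 0  ->  20 a_5 = 7 a_3 = -49/2  ->  a_5 = -49/40
Truncated series: y(x) = 1 + 3 x - 4 x^2 - (7/2) x^3 + (2/3) x^4 - (49/40) x^5 + O(x^6).

a_0 = 1; a_1 = 3; a_2 = -4; a_3 = -7/2; a_4 = 2/3; a_5 = -49/40


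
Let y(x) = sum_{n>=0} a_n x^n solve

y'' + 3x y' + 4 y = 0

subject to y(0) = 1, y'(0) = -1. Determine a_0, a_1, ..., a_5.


Ansatz: y(x) = sum_{n>=0} a_n x^n, so y'(x) = sum_{n>=1} n a_n x^(n-1) and y''(x) = sum_{n>=2} n(n-1) a_n x^(n-2).
Substitute into P(x) y'' + Q(x) y' + R(x) y = 0 with P(x) = 1, Q(x) = 3x, R(x) = 4, and match powers of x.
Initial conditions: a_0 = 1, a_1 = -1.
Setting the coefficient of each power of x to zero and solving order by order (substituting the coefficients already found):
  x^0: 2 a_2 + 4 a_0 = 0  ->  2 a_2 = -4 a_0 = -4  ->  a_2 = -2
  x^1: 6 a_3 + 7 a_1 = 0  ->  6 a_3 = -7 a_1 = 7  ->  a_3 = 7/6
  x^2: 12 a_4 + 10 a_2 = 0  ->  12 a_4 = -10 a_2 = 20  ->  a_4 = 5/3
  x^3: 20 a_5 + 13 a_3 = 0  ->  20 a_5 = -13 a_3 = -91/6  ->  a_5 = -91/120
Truncated series: y(x) = 1 - x - 2 x^2 + (7/6) x^3 + (5/3) x^4 - (91/120) x^5 + O(x^6).

a_0 = 1; a_1 = -1; a_2 = -2; a_3 = 7/6; a_4 = 5/3; a_5 = -91/120


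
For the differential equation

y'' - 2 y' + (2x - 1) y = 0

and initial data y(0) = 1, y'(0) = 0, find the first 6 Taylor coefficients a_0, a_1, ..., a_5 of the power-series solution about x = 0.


Ansatz: y(x) = sum_{n>=0} a_n x^n, so y'(x) = sum_{n>=1} n a_n x^(n-1) and y''(x) = sum_{n>=2} n(n-1) a_n x^(n-2).
Substitute into P(x) y'' + Q(x) y' + R(x) y = 0 with P(x) = 1, Q(x) = -2, R(x) = 2x - 1, and match powers of x.
Initial conditions: a_0 = 1, a_1 = 0.
Setting the coefficient of each power of x to zero and solving order by order (substituting the coefficients already found):
  x^0: 2 a_2 - 2 a_1 - a_0 = 0  ->  2 a_2 = 2 a_1 + a_0 = 1  ->  a_2 = 1/2
  x^1: 6 a_3 - 4 a_2 - a_1 + 2 a_0 = 0  ->  6 a_3 = 4 a_2 + a_1 - 2 a_0 = 0  ->  a_3 = 0
  x^2: 12 a_4 - 6 a_3 - a_2 + 2 a_1 = 0  ->  12 a_4 = 6 a_3 + a_2 - 2 a_1 = 1/2  ->  a_4 = 1/24
  x^3: 20 a_5 - 8 a_4 - a_3 + 2 a_2 = 0  ->  20 a_5 = 8 a_4 + a_3 - 2 a_2 = -2/3  ->  a_5 = -1/30
Truncated series: y(x) = 1 + (1/2) x^2 + (1/24) x^4 - (1/30) x^5 + O(x^6).

a_0 = 1; a_1 = 0; a_2 = 1/2; a_3 = 0; a_4 = 1/24; a_5 = -1/30


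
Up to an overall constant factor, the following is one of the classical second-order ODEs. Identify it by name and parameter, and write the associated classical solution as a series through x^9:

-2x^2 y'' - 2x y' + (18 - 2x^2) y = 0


All three coefficients share the factor -2; dividing through by -2 gives  x^2 y'' + x y' + (x^2 - 9) y = 0.
This matches the Bessel equation x^2 y'' + x y' + (x^2 - nu^2) y = 0 with nu^2 = 9, so nu = 3; the solution bounded at x = 0 is J_3(x).
Frobenius at x = 0: indicial roots ±nu; for r = nu the recurrence k(k + 2nu) c_k = -c_{k-2} gives the standard series J_nu(x) = sum_{k>=0} (-1)^k / (k! (k+nu)!) (x/2)^(2k+nu). Evaluate the first 4 terms:
  k = 0: (-1)^0 / (0! * 3! * 2^3) x^3 = 1/(1*6*8) x^3 = (1/48) x^3
  k = 1: (-1)^1 / (1! * 4! * 2^5) x^5 = -1/(1*24*32) x^5 = (-1/768) x^5
  k = 2: (-1)^2 / (2! * 5! * 2^7) x^7 = 1/(2*120*128) x^7 = (1/30720) x^7
  k = 3: (-1)^3 / (3! * 6! * 2^9) x^9 = -1/(6*720*512) x^9 = (-1/2211840) x^9
Hence J_3(x) = -x^9/2211840 + x^7/30720 - x^5/768 + x^3/48 + ....

J_3(x); series = -x^9/2211840 + x^7/30720 - x^5/768 + x^3/48
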